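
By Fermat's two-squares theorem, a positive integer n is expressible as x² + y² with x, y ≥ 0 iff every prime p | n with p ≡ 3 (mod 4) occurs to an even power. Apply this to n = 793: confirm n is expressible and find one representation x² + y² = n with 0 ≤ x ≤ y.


Step 1: Factor n = 793 = 13 · 61.
Step 2: Check the mod-4 condition on each prime factor: 13 ≡ 1 (mod 4), exponent 1; 61 ≡ 1 (mod 4), exponent 1.
All primes ≡ 3 (mod 4) appear to even exponent (or don't appear), so by the two-squares theorem n IS expressible as a sum of two squares.
Step 3: Build a representation. Here n = 13 · 61 is a product of primes ≡ 1 (mod 4). Each prime p ≡ 1 (mod 4) is itself a sum of two squares; find a² by testing p − a² for a perfect square:
  13: 13 − 1² = 12, 13 − 2² = 9 = 3² ⇒ 13 = 2² + 3².
  61: 61 − 1² = 60, 61 − 2² = 57, 61 − 3² = 52, 61 − 4² = 45, 61 − 5² = 36 = 6² ⇒ 61 = 5² + 6².
  Combine using the Brahmagupta–Fibonacci identity (a² + b²)(c² + d²) = (ac − bd)² + (ad + bc)² = (ac + bd)² + (ad − bc)²:
  13 · 61 = 793: from (2² + 3²)(5² + 6²), take (2·5 − 3·6, 2·6 + 3·5) = (10 − 18, 12 + 15) = (-8, 27); dropping signs (only squares matter) gives (8, 27); check 8² + 27² = 64 + 729 = 793 ✓.
Step 4: Order so x ≤ y and verify: 8² + 27² = 64 + 729 = 793 = n. ✓

n = 793 = 8² + 27² (one valid representation with x ≤ y).


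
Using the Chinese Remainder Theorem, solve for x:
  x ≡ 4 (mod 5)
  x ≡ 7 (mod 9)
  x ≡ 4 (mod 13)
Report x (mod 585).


Moduli 5, 9, 13 are pairwise coprime; by CRT there is a unique solution modulo M = 5 · 9 · 13 = 585.
Solve pairwise, accumulating the modulus:
  Start with x ≡ 4 (mod 5).
  Combine with x ≡ 7 (mod 9): since gcd(5, 9) = 1, we get a unique residue mod 45.
    Write x = 4 + 5·t and substitute into x ≡ 7 (mod 9): 5·t ≡ 7 − 4 = 3 (mod 9).
    The inverse of 5 mod 9 is 2 (since 5·2 = 10 = 1·9 + 1), so t ≡ 2·3 = 6 ≡ 6 (mod 9).
    Then x = 4 + 5·6 = 34, valid modulo lcm(5, 9) = 45: x ≡ 34 (mod 45).
  Combine with x ≡ 4 (mod 13): since gcd(45, 13) = 1, we get a unique residue mod 585.
    Write x = 34 + 45·t and substitute into x ≡ 4 (mod 13): 45·t ≡ 4 − 34 = -30 (mod 13).
    Reduce coefficients mod 13: 6·t ≡ 9 (mod 13).
    The inverse of 6 mod 13 is 11 (since 6·11 = 66 = 5·13 + 1), so t ≡ 11·9 = 99 ≡ 8 (mod 13).
    Then x = 34 + 45·8 = 394, valid modulo lcm(45, 13) = 585: x ≡ 394 (mod 585).
Verify: 394 mod 5 = 4 ✓, 394 mod 9 = 7 ✓, 394 mod 13 = 4 ✓.

x ≡ 394 (mod 585).


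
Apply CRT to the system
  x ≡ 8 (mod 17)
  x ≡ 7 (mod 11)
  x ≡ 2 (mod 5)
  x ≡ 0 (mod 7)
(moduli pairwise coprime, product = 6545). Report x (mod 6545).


Product of moduli M = 17 · 11 · 5 · 7 = 6545.
Merge one congruence at a time:
  Start: x ≡ 8 (mod 17).
  Combine with x ≡ 7 (mod 11); new modulus lcm = 187.
    Write x = 8 + 17·t and substitute into x ≡ 7 (mod 11): 17·t ≡ 7 − 8 = -1 (mod 11).
    Reduce coefficients mod 11: 6·t ≡ 10 (mod 11).
    The inverse of 6 mod 11 is 2 (since 6·2 = 12 = 1·11 + 1), so t ≡ 2·10 = 20 ≡ 9 (mod 11).
    Then x = 8 + 17·9 = 161, valid modulo lcm(17, 11) = 187: x ≡ 161 (mod 187).
  Combine with x ≡ 2 (mod 5); new modulus lcm = 935.
    Write x = 161 + 187·t and substitute into x ≡ 2 (mod 5): 187·t ≡ 2 − 161 = -159 (mod 5).
    Reduce coefficients mod 5: 2·t ≡ 1 (mod 5).
    The inverse of 2 mod 5 is 3 (since 2·3 = 6 = 1·5 + 1), so t ≡ 3·1 = 3 ≡ 3 (mod 5).
    Then x = 161 + 187·3 = 722, valid modulo lcm(187, 5) = 935: x ≡ 722 (mod 935).
  Combine with x ≡ 0 (mod 7); new modulus lcm = 6545.
    Write x = 722 + 935·t and substitute into x ≡ 0 (mod 7): 935·t ≡ 0 − 722 = -722 (mod 7).
    Reduce coefficients mod 7: 4·t ≡ 6 (mod 7).
    The inverse of 4 mod 7 is 2 (since 4·2 = 8 = 1·7 + 1), so t ≡ 2·6 = 12 ≡ 5 (mod 7).
    Then x = 722 + 935·5 = 5397, valid modulo lcm(935, 7) = 6545: x ≡ 5397 (mod 6545).
Verify against each original: 5397 mod 17 = 8, 5397 mod 11 = 7, 5397 mod 5 = 2, 5397 mod 7 = 0.

x ≡ 5397 (mod 6545).


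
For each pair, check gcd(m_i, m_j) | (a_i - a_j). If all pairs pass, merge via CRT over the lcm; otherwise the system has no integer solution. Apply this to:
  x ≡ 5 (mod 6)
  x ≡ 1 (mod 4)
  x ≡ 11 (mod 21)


Moduli 6, 4, 21 are not pairwise coprime, so CRT works modulo lcm(m_i) when all pairwise compatibility conditions hold.
Pairwise compatibility: gcd(m_i, m_j) must divide a_i - a_j for every pair.
Merge one congruence at a time:
  Start: x ≡ 5 (mod 6).
  Combine with x ≡ 1 (mod 4): gcd(6, 4) = 2; 1 - 5 = -4, which IS divisible by 2, so compatible.
    Write x = 5 + 6·t and substitute into x ≡ 1 (mod 4): 6·t ≡ 1 − 5 = -4 (mod 4).
    Divide the congruence (and modulus) by g = 2: 3·t ≡ -2 (mod 2).
    Reduce coefficients mod 2: 1·t ≡ 0 (mod 2).
    So t ≡ 0 (mod 2).
    Then x = 5 + 6·0 = 5, valid modulo lcm(6, 4) = 12: x ≡ 5 (mod 12).
  Combine with x ≡ 11 (mod 21): gcd(12, 21) = 3; 11 - 5 = 6, which IS divisible by 3, so compatible.
    Write x = 5 + 12·t and substitute into x ≡ 11 (mod 21): 12·t ≡ 11 − 5 = 6 (mod 21).
    Divide the congruence (and modulus) by g = 3: 4·t ≡ 2 (mod 7).
    The inverse of 4 mod 7 is 2 (since 4·2 = 8 = 1·7 + 1), so t ≡ 2·2 = 4 ≡ 4 (mod 7).
    Then x = 5 + 12·4 = 53, valid modulo lcm(12, 21) = 84: x ≡ 53 (mod 84).
Verify: 53 mod 6 = 5, 53 mod 4 = 1, 53 mod 21 = 11.

x ≡ 53 (mod 84).


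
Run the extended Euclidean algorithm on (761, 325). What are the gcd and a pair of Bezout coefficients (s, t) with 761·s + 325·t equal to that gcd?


Euclidean algorithm on (761, 325) — divide until remainder is 0:
  761 = 2 · 325 + 111
  325 = 2 · 111 + 103
  111 = 1 · 103 + 8
  103 = 12 · 8 + 7
  8 = 1 · 7 + 1
  7 = 7 · 1 + 0
gcd(761, 325) = 1.
Track Bezout coefficients alongside the remainders: start with r₀ = 761 = a·1 + b·0 (s = 1, t = 0) and r₁ = 325 = a·0 + b·1 (s = 0, t = 1); each new remainder r_{k+1} = r_{k-1} − q_k·r_k inherits s_{k+1} = s_{k-1} − q_k·s_k, t_{k+1} = t_{k-1} − q_k·t_k, so r_k = a·s_k + b·t_k at every step:
  q = 2: r = 111, s = 1 − 2·0 = 1, t = 0 − 2·1 = -2  (check: 761·1 + 325·(-2) = 111)
  q = 2: r = 103, s = 0 − 2·1 = -2, t = 1 − 2·(-2) = 5  (check: 761·(-2) + 325·5 = 103)
  q = 1: r = 8, s = 1 − 1·(-2) = 3, t = -2 − 1·5 = -7  (check: 761·3 + 325·(-7) = 8)
  q = 12: r = 7, s = -2 − 12·3 = -38, t = 5 − 12·(-7) = 89  (check: 761·(-38) + 325·89 = 7)
  q = 1: r = 1, s = 3 − 1·(-38) = 41, t = -7 − 1·89 = -96  (check: 761·41 + 325·(-96) = 1)
The row with r = 1 (the gcd) gives the Bezout coefficients s = 41, t = -96.
Result: 761 · (41) + 325 · (-96) = 1.

gcd(761, 325) = 1; s = 41, t = -96 (check: 761·41 + 325·(-96) = 1).


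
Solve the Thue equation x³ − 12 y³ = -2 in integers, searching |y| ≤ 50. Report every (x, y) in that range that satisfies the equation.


The equation is x³ - 12y³ = -2. For fixed y, x³ = 12·y³ − 2, so a solution requires the RHS to be a perfect cube.
Strategy: iterate y from -50 to 50, compute RHS = 12·y³ − 2, and check whether it is a (positive or negative) perfect cube.
Check small values of y:
  y = 0: RHS = -2 is not a perfect cube.
  y = 1: RHS = 10 is not a perfect cube.
  y = -1: RHS = -14 is not a perfect cube.
  y = 2: RHS = 94 is not a perfect cube.
  y = -2: RHS = -98 is not a perfect cube.
  y = 3: RHS = 322 is not a perfect cube.
  y = -3: RHS = -326 is not a perfect cube.
Continuing the search up to |y| = 50 finds no solutions either.
No (x, y) in the scanned range satisfies the equation.

No integer solutions with |y| ≤ 50.


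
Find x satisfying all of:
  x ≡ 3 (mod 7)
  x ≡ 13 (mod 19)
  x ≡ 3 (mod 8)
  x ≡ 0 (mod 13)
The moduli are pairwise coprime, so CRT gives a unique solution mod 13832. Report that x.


Product of moduli M = 7 · 19 · 8 · 13 = 13832.
Merge one congruence at a time:
  Start: x ≡ 3 (mod 7).
  Combine with x ≡ 13 (mod 19); new modulus lcm = 133.
    Write x = 3 + 7·t and substitute into x ≡ 13 (mod 19): 7·t ≡ 13 − 3 = 10 (mod 19).
    The inverse of 7 mod 19 is 11 (since 7·11 = 77 = 4·19 + 1), so t ≡ 11·10 = 110 ≡ 15 (mod 19).
    Then x = 3 + 7·15 = 108, valid modulo lcm(7, 19) = 133: x ≡ 108 (mod 133).
  Combine with x ≡ 3 (mod 8); new modulus lcm = 1064.
    Write x = 108 + 133·t and substitute into x ≡ 3 (mod 8): 133·t ≡ 3 − 108 = -105 (mod 8).
    Reduce coefficients mod 8: 5·t ≡ 7 (mod 8).
    The inverse of 5 mod 8 is 5 (since 5·5 = 25 = 3·8 + 1), so t ≡ 5·7 = 35 ≡ 3 (mod 8).
    Then x = 108 + 133·3 = 507, valid modulo lcm(133, 8) = 1064: x ≡ 507 (mod 1064).
  Combine with x ≡ 0 (mod 13); new modulus lcm = 13832.
    Write x = 507 + 1064·t and substitute into x ≡ 0 (mod 13): 1064·t ≡ 0 − 507 = -507 (mod 13).
    Reduce coefficients mod 13: 11·t ≡ 0 (mod 13).
    The inverse of 11 mod 13 is 6 (since 11·6 = 66 = 5·13 + 1), so t ≡ 6·0 = 0 ≡ 0 (mod 13).
    Then x = 507 + 1064·0 = 507, valid modulo lcm(1064, 13) = 13832: x ≡ 507 (mod 13832).
Verify against each original: 507 mod 7 = 3, 507 mod 19 = 13, 507 mod 8 = 3, 507 mod 13 = 0.

x ≡ 507 (mod 13832).


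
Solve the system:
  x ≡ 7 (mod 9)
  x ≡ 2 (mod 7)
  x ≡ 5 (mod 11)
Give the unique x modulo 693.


Moduli 9, 7, 11 are pairwise coprime; by CRT there is a unique solution modulo M = 9 · 7 · 11 = 693.
Solve pairwise, accumulating the modulus:
  Start with x ≡ 7 (mod 9).
  Combine with x ≡ 2 (mod 7): since gcd(9, 7) = 1, we get a unique residue mod 63.
    Write x = 7 + 9·t and substitute into x ≡ 2 (mod 7): 9·t ≡ 2 − 7 = -5 (mod 7).
    Reduce coefficients mod 7: 2·t ≡ 2 (mod 7).
    The inverse of 2 mod 7 is 4 (since 2·4 = 8 = 1·7 + 1), so t ≡ 4·2 = 8 ≡ 1 (mod 7).
    Then x = 7 + 9·1 = 16, valid modulo lcm(9, 7) = 63: x ≡ 16 (mod 63).
  Combine with x ≡ 5 (mod 11): since gcd(63, 11) = 1, we get a unique residue mod 693.
    Write x = 16 + 63·t and substitute into x ≡ 5 (mod 11): 63·t ≡ 5 − 16 = -11 (mod 11).
    Reduce coefficients mod 11: 8·t ≡ 0 (mod 11).
    The inverse of 8 mod 11 is 7 (since 8·7 = 56 = 5·11 + 1), so t ≡ 7·0 = 0 ≡ 0 (mod 11).
    Then x = 16 + 63·0 = 16, valid modulo lcm(63, 11) = 693: x ≡ 16 (mod 693).
Verify: 16 mod 9 = 7 ✓, 16 mod 7 = 2 ✓, 16 mod 11 = 5 ✓.

x ≡ 16 (mod 693).


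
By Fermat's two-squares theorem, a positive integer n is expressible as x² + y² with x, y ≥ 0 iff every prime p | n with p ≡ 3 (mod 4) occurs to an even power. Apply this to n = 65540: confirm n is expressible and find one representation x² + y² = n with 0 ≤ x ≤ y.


Step 1: Factor n = 65540 = 2^2 · 5 · 29 · 113.
Step 2: Check the mod-4 condition on each prime factor: 2 = 2 (special); 5 ≡ 1 (mod 4), exponent 1; 29 ≡ 1 (mod 4), exponent 1; 113 ≡ 1 (mod 4), exponent 1.
All primes ≡ 3 (mod 4) appear to even exponent (or don't appear), so by the two-squares theorem n IS expressible as a sum of two squares.
Step 3: Build a representation. Group n = k² · m with k = 2 and m = 5 · 29 · 113 = 16385 (a product of primes ≡ 1 (mod 4)); a representation of m scales to one of n via (k·x)² + (k·y)² = k²(x² + y²). Each prime p ≡ 1 (mod 4) is itself a sum of two squares; find a² by testing p − a² for a perfect square:
  5: 5 − 1² = 4 = 2² ⇒ 5 = 1² + 2².
  29: 29 − 1² = 28, 29 − 2² = 25 = 5² ⇒ 29 = 2² + 5².
  113: 113 − 1² = 112, 113 − 2² = 109, 113 − 3² = 104, 113 − 4² = 97, 113 − 5² = 88, 113 − 6² = 77, 113 − 7² = 64 = 8² ⇒ 113 = 7² + 8².
  Combine using the Brahmagupta–Fibonacci identity (a² + b²)(c² + d²) = (ac − bd)² + (ad + bc)² = (ac + bd)² + (ad − bc)²:
  5 · 29 = 145: from (1² + 2²)(2² + 5²), take (1·2 − 2·5, 1·5 + 2·2) = (2 − 10, 5 + 4) = (-8, 9); dropping signs (only squares matter) gives (8, 9); check 8² + 9² = 64 + 81 = 145 ✓.
  145 · 113 = 16385: from (8² + 9²)(7² + 8²), take (8·7 − 9·8, 8·8 + 9·7) = (56 − 72, 64 + 63) = (-16, 127); dropping signs (only squares matter) gives (16, 127); check 16² + 127² = 256 + 16129 = 16385 ✓.
  Scale by k = 2: (2·16, 2·127) = (32, 254).
Step 4: Order so x ≤ y and verify: 32² + 254² = 1024 + 64516 = 65540 = n. ✓

n = 65540 = 32² + 254² (one valid representation with x ≤ y).


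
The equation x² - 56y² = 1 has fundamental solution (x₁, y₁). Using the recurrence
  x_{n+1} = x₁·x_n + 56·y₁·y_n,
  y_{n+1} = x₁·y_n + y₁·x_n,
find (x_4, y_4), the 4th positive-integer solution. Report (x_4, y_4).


Step 1: Find the fundamental solution (x₁, y₁) of x² - 56y² = 1.
  Expand √56 as a continued fraction. a₀ = ⌊√56⌋ = 7; iterate m_{k+1} = d_k·a_k − m_k, d_{k+1} = (56 − m_{k+1}²)/d_k, a_{k+1} = ⌊(a₀ + m_{k+1})/d_{k+1}⌋ (starting m₀ = 0, d₀ = 1), with convergents p_k = a_k·p_{k-1} + p_{k-2}, q_k = a_k·q_{k-1} + q_{k-2} (p₋₁ = 1, q₋₁ = 0):
  k = 0: a₀ = 7; p₀/q₀ = 7/1; p₀² − 56·q₀² = 49 − 56 = -7.
  k = 1: m = 7, d = 7, a = ⌊(7 + 7)/7⌋ = 2; p/q = (2·7 + 1)/(2·1 + 0) = 15/2; p² − 56·q² = 225 − 224 = 1.
  The first convergent with p² − 56·q² = 1 gives the fundamental solution (x₁, y₁) = (15, 2).
Step 2: Apply the recurrence (x_{n+1}, y_{n+1}) = (x₁x_n + 56y₁y_n, x₁y_n + y₁x_n) repeatedly.
  From (x_1, y_1) = (15, 2): x_2 = 15·15 + 56·2·2 = 449; y_2 = 15·2 + 2·15 = 60.
  From (x_2, y_2) = (449, 60): x_3 = 15·449 + 56·2·60 = 13455; y_3 = 15·60 + 2·449 = 1798.
  From (x_3, y_3) = (13455, 1798): x_4 = 15·13455 + 56·2·1798 = 403201; y_4 = 15·1798 + 2·13455 = 53880.
Step 3: Verify x_4² - 56·y_4² = 162571046401 - 162571046400 = 1 (should be 1). ✓

(x_1, y_1) = (15, 2); (x_4, y_4) = (403201, 53880).


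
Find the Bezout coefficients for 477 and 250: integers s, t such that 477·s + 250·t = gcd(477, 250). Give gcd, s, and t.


Euclidean algorithm on (477, 250) — divide until remainder is 0:
  477 = 1 · 250 + 227
  250 = 1 · 227 + 23
  227 = 9 · 23 + 20
  23 = 1 · 20 + 3
  20 = 6 · 3 + 2
  3 = 1 · 2 + 1
  2 = 2 · 1 + 0
gcd(477, 250) = 1.
Track Bezout coefficients alongside the remainders: start with r₀ = 477 = a·1 + b·0 (s = 1, t = 0) and r₁ = 250 = a·0 + b·1 (s = 0, t = 1); each new remainder r_{k+1} = r_{k-1} − q_k·r_k inherits s_{k+1} = s_{k-1} − q_k·s_k, t_{k+1} = t_{k-1} − q_k·t_k, so r_k = a·s_k + b·t_k at every step:
  q = 1: r = 227, s = 1 − 1·0 = 1, t = 0 − 1·1 = -1  (check: 477·1 + 250·(-1) = 227)
  q = 1: r = 23, s = 0 − 1·1 = -1, t = 1 − 1·(-1) = 2  (check: 477·(-1) + 250·2 = 23)
  q = 9: r = 20, s = 1 − 9·(-1) = 10, t = -1 − 9·2 = -19  (check: 477·10 + 250·(-19) = 20)
  q = 1: r = 3, s = -1 − 1·10 = -11, t = 2 − 1·(-19) = 21  (check: 477·(-11) + 250·21 = 3)
  q = 6: r = 2, s = 10 − 6·(-11) = 76, t = -19 − 6·21 = -145  (check: 477·76 + 250·(-145) = 2)
  q = 1: r = 1, s = -11 − 1·76 = -87, t = 21 − 1·(-145) = 166  (check: 477·(-87) + 250·166 = 1)
The row with r = 1 (the gcd) gives the Bezout coefficients s = -87, t = 166.
Result: 477 · (-87) + 250 · (166) = 1.

gcd(477, 250) = 1; s = -87, t = 166 (check: 477·(-87) + 250·166 = 1).


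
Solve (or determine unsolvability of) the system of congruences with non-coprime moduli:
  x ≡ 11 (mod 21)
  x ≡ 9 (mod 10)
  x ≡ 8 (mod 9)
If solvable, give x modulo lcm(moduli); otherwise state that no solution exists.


Moduli 21, 10, 9 are not pairwise coprime, so CRT works modulo lcm(m_i) when all pairwise compatibility conditions hold.
Pairwise compatibility: gcd(m_i, m_j) must divide a_i - a_j for every pair.
Merge one congruence at a time:
  Start: x ≡ 11 (mod 21).
  Combine with x ≡ 9 (mod 10): gcd(21, 10) = 1; 9 - 11 = -2, which IS divisible by 1, so compatible.
    Write x = 11 + 21·t and substitute into x ≡ 9 (mod 10): 21·t ≡ 9 − 11 = -2 (mod 10).
    Reduce coefficients mod 10: 1·t ≡ 8 (mod 10).
    So t ≡ 8 (mod 10).
    Then x = 11 + 21·8 = 179, valid modulo lcm(21, 10) = 210: x ≡ 179 (mod 210).
  Combine with x ≡ 8 (mod 9): gcd(210, 9) = 3; 8 - 179 = -171, which IS divisible by 3, so compatible.
    Write x = 179 + 210·t and substitute into x ≡ 8 (mod 9): 210·t ≡ 8 − 179 = -171 (mod 9).
    Divide the congruence (and modulus) by g = 3: 70·t ≡ -57 (mod 3).
    Reduce coefficients mod 3: 1·t ≡ 0 (mod 3).
    So t ≡ 0 (mod 3).
    Then x = 179 + 210·0 = 179, valid modulo lcm(210, 9) = 630: x ≡ 179 (mod 630).
Verify: 179 mod 21 = 11, 179 mod 10 = 9, 179 mod 9 = 8.

x ≡ 179 (mod 630).


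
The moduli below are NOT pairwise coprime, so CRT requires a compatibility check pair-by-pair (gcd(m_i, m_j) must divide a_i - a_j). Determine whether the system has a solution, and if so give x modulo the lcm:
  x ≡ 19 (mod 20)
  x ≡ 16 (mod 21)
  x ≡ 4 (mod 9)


Moduli 20, 21, 9 are not pairwise coprime, so CRT works modulo lcm(m_i) when all pairwise compatibility conditions hold.
Pairwise compatibility: gcd(m_i, m_j) must divide a_i - a_j for every pair.
Merge one congruence at a time:
  Start: x ≡ 19 (mod 20).
  Combine with x ≡ 16 (mod 21): gcd(20, 21) = 1; 16 - 19 = -3, which IS divisible by 1, so compatible.
    Write x = 19 + 20·t and substitute into x ≡ 16 (mod 21): 20·t ≡ 16 − 19 = -3 (mod 21).
    Reduce coefficients mod 21: 20·t ≡ 18 (mod 21).
    The inverse of 20 mod 21 is 20 (since 20·20 = 400 = 19·21 + 1), so t ≡ 20·18 = 360 ≡ 3 (mod 21).
    Then x = 19 + 20·3 = 79, valid modulo lcm(20, 21) = 420: x ≡ 79 (mod 420).
  Combine with x ≡ 4 (mod 9): gcd(420, 9) = 3; 4 - 79 = -75, which IS divisible by 3, so compatible.
    Write x = 79 + 420·t and substitute into x ≡ 4 (mod 9): 420·t ≡ 4 − 79 = -75 (mod 9).
    Divide the congruence (and modulus) by g = 3: 140·t ≡ -25 (mod 3).
    Reduce coefficients mod 3: 2·t ≡ 2 (mod 3).
    The inverse of 2 mod 3 is 2 (since 2·2 = 4 = 1·3 + 1), so t ≡ 2·2 = 4 ≡ 1 (mod 3).
    Then x = 79 + 420·1 = 499, valid modulo lcm(420, 9) = 1260: x ≡ 499 (mod 1260).
Verify: 499 mod 20 = 19, 499 mod 21 = 16, 499 mod 9 = 4.

x ≡ 499 (mod 1260).


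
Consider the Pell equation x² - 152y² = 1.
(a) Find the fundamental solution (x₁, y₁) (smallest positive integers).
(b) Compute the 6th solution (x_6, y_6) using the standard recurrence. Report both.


Step 1: Find the fundamental solution (x₁, y₁) of x² - 152y² = 1.
  Expand √152 as a continued fraction. a₀ = ⌊√152⌋ = 12; iterate m_{k+1} = d_k·a_k − m_k, d_{k+1} = (152 − m_{k+1}²)/d_k, a_{k+1} = ⌊(a₀ + m_{k+1})/d_{k+1}⌋ (starting m₀ = 0, d₀ = 1), with convergents p_k = a_k·p_{k-1} + p_{k-2}, q_k = a_k·q_{k-1} + q_{k-2} (p₋₁ = 1, q₋₁ = 0):
  k = 0: a₀ = 12; p₀/q₀ = 12/1; p₀² − 152·q₀² = 144 − 152 = -8.
  k = 1: m = 12, d = 8, a = ⌊(12 + 12)/8⌋ = 3; p/q = (3·12 + 1)/(3·1 + 0) = 37/3; p² − 152·q² = 1369 − 1368 = 1.
  The first convergent with p² − 152·q² = 1 gives the fundamental solution (x₁, y₁) = (37, 3).
Step 2: Apply the recurrence (x_{n+1}, y_{n+1}) = (x₁x_n + 152y₁y_n, x₁y_n + y₁x_n) repeatedly.
  From (x_1, y_1) = (37, 3): x_2 = 37·37 + 152·3·3 = 2737; y_2 = 37·3 + 3·37 = 222.
  From (x_2, y_2) = (2737, 222): x_3 = 37·2737 + 152·3·222 = 202501; y_3 = 37·222 + 3·2737 = 16425.
  From (x_3, y_3) = (202501, 16425): x_4 = 37·202501 + 152·3·16425 = 14982337; y_4 = 37·16425 + 3·202501 = 1215228.
  From (x_4, y_4) = (14982337, 1215228): x_5 = 37·14982337 + 152·3·1215228 = 1108490437; y_5 = 37·1215228 + 3·14982337 = 89910447.
  From (x_5, y_5) = (1108490437, 89910447): x_6 = 37·1108490437 + 152·3·89910447 = 82013310001; y_6 = 37·89910447 + 3·1108490437 = 6652157850.
Step 3: Verify x_6² - 152·y_6² = 6726183017320126620001 - 6726183017320126620000 = 1 (should be 1). ✓

(x_1, y_1) = (37, 3); (x_6, y_6) = (82013310001, 6652157850).


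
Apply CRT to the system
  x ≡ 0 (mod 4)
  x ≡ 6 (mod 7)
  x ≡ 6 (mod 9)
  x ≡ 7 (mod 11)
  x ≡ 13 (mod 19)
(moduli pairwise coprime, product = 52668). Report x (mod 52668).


Product of moduli M = 4 · 7 · 9 · 11 · 19 = 52668.
Merge one congruence at a time:
  Start: x ≡ 0 (mod 4).
  Combine with x ≡ 6 (mod 7); new modulus lcm = 28.
    Write x = 0 + 4·t and substitute into x ≡ 6 (mod 7): 4·t ≡ 6 − 0 = 6 (mod 7).
    The inverse of 4 mod 7 is 2 (since 4·2 = 8 = 1·7 + 1), so t ≡ 2·6 = 12 ≡ 5 (mod 7).
    Then x = 0 + 4·5 = 20, valid modulo lcm(4, 7) = 28: x ≡ 20 (mod 28).
  Combine with x ≡ 6 (mod 9); new modulus lcm = 252.
    Write x = 20 + 28·t and substitute into x ≡ 6 (mod 9): 28·t ≡ 6 − 20 = -14 (mod 9).
    Reduce coefficients mod 9: 1·t ≡ 4 (mod 9).
    So t ≡ 4 (mod 9).
    Then x = 20 + 28·4 = 132, valid modulo lcm(28, 9) = 252: x ≡ 132 (mod 252).
  Combine with x ≡ 7 (mod 11); new modulus lcm = 2772.
    Write x = 132 + 252·t and substitute into x ≡ 7 (mod 11): 252·t ≡ 7 − 132 = -125 (mod 11).
    Reduce coefficients mod 11: 10·t ≡ 7 (mod 11).
    The inverse of 10 mod 11 is 10 (since 10·10 = 100 = 9·11 + 1), so t ≡ 10·7 = 70 ≡ 4 (mod 11).
    Then x = 132 + 252·4 = 1140, valid modulo lcm(252, 11) = 2772: x ≡ 1140 (mod 2772).
  Combine with x ≡ 13 (mod 19); new modulus lcm = 52668.
    Write x = 1140 + 2772·t and substitute into x ≡ 13 (mod 19): 2772·t ≡ 13 − 1140 = -1127 (mod 19).
    Reduce coefficients mod 19: 17·t ≡ 13 (mod 19).
    The inverse of 17 mod 19 is 9 (since 17·9 = 153 = 8·19 + 1), so t ≡ 9·13 = 117 ≡ 3 (mod 19).
    Then x = 1140 + 2772·3 = 9456, valid modulo lcm(2772, 19) = 52668: x ≡ 9456 (mod 52668).
Verify against each original: 9456 mod 4 = 0, 9456 mod 7 = 6, 9456 mod 9 = 6, 9456 mod 11 = 7, 9456 mod 19 = 13.

x ≡ 9456 (mod 52668).


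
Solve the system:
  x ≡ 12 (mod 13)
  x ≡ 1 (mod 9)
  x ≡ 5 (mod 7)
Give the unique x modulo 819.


Moduli 13, 9, 7 are pairwise coprime; by CRT there is a unique solution modulo M = 13 · 9 · 7 = 819.
Solve pairwise, accumulating the modulus:
  Start with x ≡ 12 (mod 13).
  Combine with x ≡ 1 (mod 9): since gcd(13, 9) = 1, we get a unique residue mod 117.
    Write x = 12 + 13·t and substitute into x ≡ 1 (mod 9): 13·t ≡ 1 − 12 = -11 (mod 9).
    Reduce coefficients mod 9: 4·t ≡ 7 (mod 9).
    The inverse of 4 mod 9 is 7 (since 4·7 = 28 = 3·9 + 1), so t ≡ 7·7 = 49 ≡ 4 (mod 9).
    Then x = 12 + 13·4 = 64, valid modulo lcm(13, 9) = 117: x ≡ 64 (mod 117).
  Combine with x ≡ 5 (mod 7): since gcd(117, 7) = 1, we get a unique residue mod 819.
    Write x = 64 + 117·t and substitute into x ≡ 5 (mod 7): 117·t ≡ 5 − 64 = -59 (mod 7).
    Reduce coefficients mod 7: 5·t ≡ 4 (mod 7).
    The inverse of 5 mod 7 is 3 (since 5·3 = 15 = 2·7 + 1), so t ≡ 3·4 = 12 ≡ 5 (mod 7).
    Then x = 64 + 117·5 = 649, valid modulo lcm(117, 7) = 819: x ≡ 649 (mod 819).
Verify: 649 mod 13 = 12 ✓, 649 mod 9 = 1 ✓, 649 mod 7 = 5 ✓.

x ≡ 649 (mod 819).


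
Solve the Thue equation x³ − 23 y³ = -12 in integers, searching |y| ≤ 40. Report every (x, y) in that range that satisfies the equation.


The equation is x³ - 23y³ = -12. For fixed y, x³ = 23·y³ − 12, so a solution requires the RHS to be a perfect cube.
Strategy: iterate y from -40 to 40, compute RHS = 23·y³ − 12, and check whether it is a (positive or negative) perfect cube.
Check small values of y:
  y = 0: RHS = -12 is not a perfect cube.
  y = 1: RHS = 11 is not a perfect cube.
  y = -1: RHS = -35 is not a perfect cube.
  y = 2: RHS = 172 is not a perfect cube.
  y = -2: RHS = -196 is not a perfect cube.
  y = 3: RHS = 609 is not a perfect cube.
  y = -3: RHS = -633 is not a perfect cube.
Continuing the search up to |y| = 40 finds no solutions either.
No (x, y) in the scanned range satisfies the equation.

No integer solutions with |y| ≤ 40.


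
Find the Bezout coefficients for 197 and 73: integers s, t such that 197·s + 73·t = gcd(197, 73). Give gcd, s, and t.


Euclidean algorithm on (197, 73) — divide until remainder is 0:
  197 = 2 · 73 + 51
  73 = 1 · 51 + 22
  51 = 2 · 22 + 7
  22 = 3 · 7 + 1
  7 = 7 · 1 + 0
gcd(197, 73) = 1.
Track Bezout coefficients alongside the remainders: start with r₀ = 197 = a·1 + b·0 (s = 1, t = 0) and r₁ = 73 = a·0 + b·1 (s = 0, t = 1); each new remainder r_{k+1} = r_{k-1} − q_k·r_k inherits s_{k+1} = s_{k-1} − q_k·s_k, t_{k+1} = t_{k-1} − q_k·t_k, so r_k = a·s_k + b·t_k at every step:
  q = 2: r = 51, s = 1 − 2·0 = 1, t = 0 − 2·1 = -2  (check: 197·1 + 73·(-2) = 51)
  q = 1: r = 22, s = 0 − 1·1 = -1, t = 1 − 1·(-2) = 3  (check: 197·(-1) + 73·3 = 22)
  q = 2: r = 7, s = 1 − 2·(-1) = 3, t = -2 − 2·3 = -8  (check: 197·3 + 73·(-8) = 7)
  q = 3: r = 1, s = -1 − 3·3 = -10, t = 3 − 3·(-8) = 27  (check: 197·(-10) + 73·27 = 1)
The row with r = 1 (the gcd) gives the Bezout coefficients s = -10, t = 27.
Result: 197 · (-10) + 73 · (27) = 1.

gcd(197, 73) = 1; s = -10, t = 27 (check: 197·(-10) + 73·27 = 1).


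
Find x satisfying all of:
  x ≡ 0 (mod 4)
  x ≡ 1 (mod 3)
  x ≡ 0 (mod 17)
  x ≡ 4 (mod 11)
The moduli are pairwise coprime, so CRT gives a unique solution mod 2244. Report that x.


Product of moduli M = 4 · 3 · 17 · 11 = 2244.
Merge one congruence at a time:
  Start: x ≡ 0 (mod 4).
  Combine with x ≡ 1 (mod 3); new modulus lcm = 12.
    Write x = 0 + 4·t and substitute into x ≡ 1 (mod 3): 4·t ≡ 1 − 0 = 1 (mod 3).
    Reduce coefficients mod 3: 1·t ≡ 1 (mod 3).
    So t ≡ 1 (mod 3).
    Then x = 0 + 4·1 = 4, valid modulo lcm(4, 3) = 12: x ≡ 4 (mod 12).
  Combine with x ≡ 0 (mod 17); new modulus lcm = 204.
    Write x = 4 + 12·t and substitute into x ≡ 0 (mod 17): 12·t ≡ 0 − 4 = -4 (mod 17).
    Reduce coefficients mod 17: 12·t ≡ 13 (mod 17).
    The inverse of 12 mod 17 is 10 (since 12·10 = 120 = 7·17 + 1), so t ≡ 10·13 = 130 ≡ 11 (mod 17).
    Then x = 4 + 12·11 = 136, valid modulo lcm(12, 17) = 204: x ≡ 136 (mod 204).
  Combine with x ≡ 4 (mod 11); new modulus lcm = 2244.
    Write x = 136 + 204·t and substitute into x ≡ 4 (mod 11): 204·t ≡ 4 − 136 = -132 (mod 11).
    Reduce coefficients mod 11: 6·t ≡ 0 (mod 11).
    The inverse of 6 mod 11 is 2 (since 6·2 = 12 = 1·11 + 1), so t ≡ 2·0 = 0 ≡ 0 (mod 11).
    Then x = 136 + 204·0 = 136, valid modulo lcm(204, 11) = 2244: x ≡ 136 (mod 2244).
Verify against each original: 136 mod 4 = 0, 136 mod 3 = 1, 136 mod 17 = 0, 136 mod 11 = 4.

x ≡ 136 (mod 2244).


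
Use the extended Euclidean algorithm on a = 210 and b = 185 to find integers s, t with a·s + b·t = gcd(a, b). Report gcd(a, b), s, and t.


Euclidean algorithm on (210, 185) — divide until remainder is 0:
  210 = 1 · 185 + 25
  185 = 7 · 25 + 10
  25 = 2 · 10 + 5
  10 = 2 · 5 + 0
gcd(210, 185) = 5.
Track Bezout coefficients alongside the remainders: start with r₀ = 210 = a·1 + b·0 (s = 1, t = 0) and r₁ = 185 = a·0 + b·1 (s = 0, t = 1); each new remainder r_{k+1} = r_{k-1} − q_k·r_k inherits s_{k+1} = s_{k-1} − q_k·s_k, t_{k+1} = t_{k-1} − q_k·t_k, so r_k = a·s_k + b·t_k at every step:
  q = 1: r = 25, s = 1 − 1·0 = 1, t = 0 − 1·1 = -1  (check: 210·1 + 185·(-1) = 25)
  q = 7: r = 10, s = 0 − 7·1 = -7, t = 1 − 7·(-1) = 8  (check: 210·(-7) + 185·8 = 10)
  q = 2: r = 5, s = 1 − 2·(-7) = 15, t = -1 − 2·8 = -17  (check: 210·15 + 185·(-17) = 5)
The row with r = 5 (the gcd) gives the Bezout coefficients s = 15, t = -17.
Result: 210 · (15) + 185 · (-17) = 5.

gcd(210, 185) = 5; s = 15, t = -17 (check: 210·15 + 185·(-17) = 5).


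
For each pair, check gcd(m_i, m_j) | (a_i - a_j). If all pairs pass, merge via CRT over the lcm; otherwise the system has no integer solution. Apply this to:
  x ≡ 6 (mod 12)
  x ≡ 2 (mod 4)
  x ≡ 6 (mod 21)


Moduli 12, 4, 21 are not pairwise coprime, so CRT works modulo lcm(m_i) when all pairwise compatibility conditions hold.
Pairwise compatibility: gcd(m_i, m_j) must divide a_i - a_j for every pair.
Merge one congruence at a time:
  Start: x ≡ 6 (mod 12).
  Combine with x ≡ 2 (mod 4): gcd(12, 4) = 4; 2 - 6 = -4, which IS divisible by 4, so compatible.
    Write x = 6 + 12·t and substitute into x ≡ 2 (mod 4): 12·t ≡ 2 − 6 = -4 (mod 4).
    Divide the congruence (and modulus) by g = 4: 3·t ≡ -1 (mod 1).
    Modulo 1 every t works; take t = 0.
    Then x = 6 + 12·0 = 6, valid modulo lcm(12, 4) = 12: x ≡ 6 (mod 12).
  Combine with x ≡ 6 (mod 21): gcd(12, 21) = 3; 6 - 6 = 0, which IS divisible by 3, so compatible.
    Write x = 6 + 12·t and substitute into x ≡ 6 (mod 21): 12·t ≡ 6 − 6 = 0 (mod 21).
    Divide the congruence (and modulus) by g = 3: 4·t ≡ 0 (mod 7).
    The inverse of 4 mod 7 is 2 (since 4·2 = 8 = 1·7 + 1), so t ≡ 2·0 = 0 ≡ 0 (mod 7).
    Then x = 6 + 12·0 = 6, valid modulo lcm(12, 21) = 84: x ≡ 6 (mod 84).
Verify: 6 mod 12 = 6, 6 mod 4 = 2, 6 mod 21 = 6.

x ≡ 6 (mod 84).


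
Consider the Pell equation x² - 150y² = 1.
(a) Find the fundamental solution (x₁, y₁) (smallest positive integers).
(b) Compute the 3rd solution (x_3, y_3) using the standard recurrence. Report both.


Step 1: Find the fundamental solution (x₁, y₁) of x² - 150y² = 1.
  Expand √150 as a continued fraction. a₀ = ⌊√150⌋ = 12; iterate m_{k+1} = d_k·a_k − m_k, d_{k+1} = (150 − m_{k+1}²)/d_k, a_{k+1} = ⌊(a₀ + m_{k+1})/d_{k+1}⌋ (starting m₀ = 0, d₀ = 1), with convergents p_k = a_k·p_{k-1} + p_{k-2}, q_k = a_k·q_{k-1} + q_{k-2} (p₋₁ = 1, q₋₁ = 0):
  k = 0: a₀ = 12; p₀/q₀ = 12/1; p₀² − 150·q₀² = 144 − 150 = -6.
  k = 1: m = 12, d = 6, a = ⌊(12 + 12)/6⌋ = 4; p/q = (4·12 + 1)/(4·1 + 0) = 49/4; p² − 150·q² = 2401 − 2400 = 1.
  The first convergent with p² − 150·q² = 1 gives the fundamental solution (x₁, y₁) = (49, 4).
Step 2: Apply the recurrence (x_{n+1}, y_{n+1}) = (x₁x_n + 150y₁y_n, x₁y_n + y₁x_n) repeatedly.
  From (x_1, y_1) = (49, 4): x_2 = 49·49 + 150·4·4 = 4801; y_2 = 49·4 + 4·49 = 392.
  From (x_2, y_2) = (4801, 392): x_3 = 49·4801 + 150·4·392 = 470449; y_3 = 49·392 + 4·4801 = 38412.
Step 3: Verify x_3² - 150·y_3² = 221322261601 - 221322261600 = 1 (should be 1). ✓

(x_1, y_1) = (49, 4); (x_3, y_3) = (470449, 38412).


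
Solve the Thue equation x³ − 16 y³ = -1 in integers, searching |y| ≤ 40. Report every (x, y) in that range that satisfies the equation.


The equation is x³ - 16y³ = -1. For fixed y, x³ = 16·y³ − 1, so a solution requires the RHS to be a perfect cube.
Strategy: iterate y from -40 to 40, compute RHS = 16·y³ − 1, and check whether it is a (positive or negative) perfect cube.
Check small values of y:
  y = 0: RHS = -1 = (-1)³ ⇒ x = -1 works.
  y = 1: RHS = 15 is not a perfect cube.
  y = -1: RHS = -17 is not a perfect cube.
  y = 2: RHS = 127 is not a perfect cube.
  y = -2: RHS = -129 is not a perfect cube.
  y = 3: RHS = 431 is not a perfect cube.
  y = -3: RHS = -433 is not a perfect cube.
Continuing the search up to |y| = 40 finds no further solutions beyond those listed.
Collected solutions: (-1, 0).

Solutions (with |y| ≤ 40): (-1, 0).


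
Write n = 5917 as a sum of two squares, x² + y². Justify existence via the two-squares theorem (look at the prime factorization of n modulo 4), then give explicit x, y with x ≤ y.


Step 1: Factor n = 5917 = 61 · 97.
Step 2: Check the mod-4 condition on each prime factor: 61 ≡ 1 (mod 4), exponent 1; 97 ≡ 1 (mod 4), exponent 1.
All primes ≡ 3 (mod 4) appear to even exponent (or don't appear), so by the two-squares theorem n IS expressible as a sum of two squares.
Step 3: Build a representation. Here n = 61 · 97 is a product of primes ≡ 1 (mod 4). Each prime p ≡ 1 (mod 4) is itself a sum of two squares; find a² by testing p − a² for a perfect square:
  61: 61 − 1² = 60, 61 − 2² = 57, 61 − 3² = 52, 61 − 4² = 45, 61 − 5² = 36 = 6² ⇒ 61 = 5² + 6².
  97: 97 − 1² = 96, 97 − 2² = 93, 97 − 3² = 88, 97 − 4² = 81 = 9² ⇒ 97 = 4² + 9².
  Combine using the Brahmagupta–Fibonacci identity (a² + b²)(c² + d²) = (ac − bd)² + (ad + bc)² = (ac + bd)² + (ad − bc)²:
  61 · 97 = 5917: from (5² + 6²)(4² + 9²), take (5·4 − 6·9, 5·9 + 6·4) = (20 − 54, 45 + 24) = (-34, 69); dropping signs (only squares matter) gives (34, 69); check 34² + 69² = 1156 + 4761 = 5917 ✓.
Step 4: Order so x ≤ y and verify: 34² + 69² = 1156 + 4761 = 5917 = n. ✓

n = 5917 = 34² + 69² (one valid representation with x ≤ y).


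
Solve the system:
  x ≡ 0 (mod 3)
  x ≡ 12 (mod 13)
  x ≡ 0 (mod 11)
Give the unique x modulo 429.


Moduli 3, 13, 11 are pairwise coprime; by CRT there is a unique solution modulo M = 3 · 13 · 11 = 429.
Solve pairwise, accumulating the modulus:
  Start with x ≡ 0 (mod 3).
  Combine with x ≡ 12 (mod 13): since gcd(3, 13) = 1, we get a unique residue mod 39.
    Write x = 0 + 3·t and substitute into x ≡ 12 (mod 13): 3·t ≡ 12 − 0 = 12 (mod 13).
    The inverse of 3 mod 13 is 9 (since 3·9 = 27 = 2·13 + 1), so t ≡ 9·12 = 108 ≡ 4 (mod 13).
    Then x = 0 + 3·4 = 12, valid modulo lcm(3, 13) = 39: x ≡ 12 (mod 39).
  Combine with x ≡ 0 (mod 11): since gcd(39, 11) = 1, we get a unique residue mod 429.
    Write x = 12 + 39·t and substitute into x ≡ 0 (mod 11): 39·t ≡ 0 − 12 = -12 (mod 11).
    Reduce coefficients mod 11: 6·t ≡ 10 (mod 11).
    The inverse of 6 mod 11 is 2 (since 6·2 = 12 = 1·11 + 1), so t ≡ 2·10 = 20 ≡ 9 (mod 11).
    Then x = 12 + 39·9 = 363, valid modulo lcm(39, 11) = 429: x ≡ 363 (mod 429).
Verify: 363 mod 3 = 0 ✓, 363 mod 13 = 12 ✓, 363 mod 11 = 0 ✓.

x ≡ 363 (mod 429).


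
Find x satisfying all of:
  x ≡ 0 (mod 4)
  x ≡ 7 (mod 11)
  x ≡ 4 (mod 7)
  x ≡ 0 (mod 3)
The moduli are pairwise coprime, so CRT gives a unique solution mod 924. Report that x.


Product of moduli M = 4 · 11 · 7 · 3 = 924.
Merge one congruence at a time:
  Start: x ≡ 0 (mod 4).
  Combine with x ≡ 7 (mod 11); new modulus lcm = 44.
    Write x = 0 + 4·t and substitute into x ≡ 7 (mod 11): 4·t ≡ 7 − 0 = 7 (mod 11).
    The inverse of 4 mod 11 is 3 (since 4·3 = 12 = 1·11 + 1), so t ≡ 3·7 = 21 ≡ 10 (mod 11).
    Then x = 0 + 4·10 = 40, valid modulo lcm(4, 11) = 44: x ≡ 40 (mod 44).
  Combine with x ≡ 4 (mod 7); new modulus lcm = 308.
    Write x = 40 + 44·t and substitute into x ≡ 4 (mod 7): 44·t ≡ 4 − 40 = -36 (mod 7).
    Reduce coefficients mod 7: 2·t ≡ 6 (mod 7).
    The inverse of 2 mod 7 is 4 (since 2·4 = 8 = 1·7 + 1), so t ≡ 4·6 = 24 ≡ 3 (mod 7).
    Then x = 40 + 44·3 = 172, valid modulo lcm(44, 7) = 308: x ≡ 172 (mod 308).
  Combine with x ≡ 0 (mod 3); new modulus lcm = 924.
    Write x = 172 + 308·t and substitute into x ≡ 0 (mod 3): 308·t ≡ 0 − 172 = -172 (mod 3).
    Reduce coefficients mod 3: 2·t ≡ 2 (mod 3).
    The inverse of 2 mod 3 is 2 (since 2·2 = 4 = 1·3 + 1), so t ≡ 2·2 = 4 ≡ 1 (mod 3).
    Then x = 172 + 308·1 = 480, valid modulo lcm(308, 3) = 924: x ≡ 480 (mod 924).
Verify against each original: 480 mod 4 = 0, 480 mod 11 = 7, 480 mod 7 = 4, 480 mod 3 = 0.

x ≡ 480 (mod 924).


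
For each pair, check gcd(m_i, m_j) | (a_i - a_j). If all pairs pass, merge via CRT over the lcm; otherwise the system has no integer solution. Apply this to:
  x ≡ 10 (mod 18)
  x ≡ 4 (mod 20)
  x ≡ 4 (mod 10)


Moduli 18, 20, 10 are not pairwise coprime, so CRT works modulo lcm(m_i) when all pairwise compatibility conditions hold.
Pairwise compatibility: gcd(m_i, m_j) must divide a_i - a_j for every pair.
Merge one congruence at a time:
  Start: x ≡ 10 (mod 18).
  Combine with x ≡ 4 (mod 20): gcd(18, 20) = 2; 4 - 10 = -6, which IS divisible by 2, so compatible.
    Write x = 10 + 18·t and substitute into x ≡ 4 (mod 20): 18·t ≡ 4 − 10 = -6 (mod 20).
    Divide the congruence (and modulus) by g = 2: 9·t ≡ -3 (mod 10).
    Reduce coefficients mod 10: 9·t ≡ 7 (mod 10).
    The inverse of 9 mod 10 is 9 (since 9·9 = 81 = 8·10 + 1), so t ≡ 9·7 = 63 ≡ 3 (mod 10).
    Then x = 10 + 18·3 = 64, valid modulo lcm(18, 20) = 180: x ≡ 64 (mod 180).
  Combine with x ≡ 4 (mod 10): gcd(180, 10) = 10; 4 - 64 = -60, which IS divisible by 10, so compatible.
    Write x = 64 + 180·t and substitute into x ≡ 4 (mod 10): 180·t ≡ 4 − 64 = -60 (mod 10).
    Divide the congruence (and modulus) by g = 10: 18·t ≡ -6 (mod 1).
    Modulo 1 every t works; take t = 0.
    Then x = 64 + 180·0 = 64, valid modulo lcm(180, 10) = 180: x ≡ 64 (mod 180).
Verify: 64 mod 18 = 10, 64 mod 20 = 4, 64 mod 10 = 4.

x ≡ 64 (mod 180).


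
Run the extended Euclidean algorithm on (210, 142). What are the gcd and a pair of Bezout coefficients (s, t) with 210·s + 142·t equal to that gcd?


Euclidean algorithm on (210, 142) — divide until remainder is 0:
  210 = 1 · 142 + 68
  142 = 2 · 68 + 6
  68 = 11 · 6 + 2
  6 = 3 · 2 + 0
gcd(210, 142) = 2.
Track Bezout coefficients alongside the remainders: start with r₀ = 210 = a·1 + b·0 (s = 1, t = 0) and r₁ = 142 = a·0 + b·1 (s = 0, t = 1); each new remainder r_{k+1} = r_{k-1} − q_k·r_k inherits s_{k+1} = s_{k-1} − q_k·s_k, t_{k+1} = t_{k-1} − q_k·t_k, so r_k = a·s_k + b·t_k at every step:
  q = 1: r = 68, s = 1 − 1·0 = 1, t = 0 − 1·1 = -1  (check: 210·1 + 142·(-1) = 68)
  q = 2: r = 6, s = 0 − 2·1 = -2, t = 1 − 2·(-1) = 3  (check: 210·(-2) + 142·3 = 6)
  q = 11: r = 2, s = 1 − 11·(-2) = 23, t = -1 − 11·3 = -34  (check: 210·23 + 142·(-34) = 2)
The row with r = 2 (the gcd) gives the Bezout coefficients s = 23, t = -34.
Result: 210 · (23) + 142 · (-34) = 2.

gcd(210, 142) = 2; s = 23, t = -34 (check: 210·23 + 142·(-34) = 2).


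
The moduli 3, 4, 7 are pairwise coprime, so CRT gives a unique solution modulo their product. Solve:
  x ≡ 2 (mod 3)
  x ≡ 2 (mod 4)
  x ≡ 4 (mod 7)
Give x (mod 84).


Moduli 3, 4, 7 are pairwise coprime; by CRT there is a unique solution modulo M = 3 · 4 · 7 = 84.
Solve pairwise, accumulating the modulus:
  Start with x ≡ 2 (mod 3).
  Combine with x ≡ 2 (mod 4): since gcd(3, 4) = 1, we get a unique residue mod 12.
    Write x = 2 + 3·t and substitute into x ≡ 2 (mod 4): 3·t ≡ 2 − 2 = 0 (mod 4).
    The inverse of 3 mod 4 is 3 (since 3·3 = 9 = 2·4 + 1), so t ≡ 3·0 = 0 ≡ 0 (mod 4).
    Then x = 2 + 3·0 = 2, valid modulo lcm(3, 4) = 12: x ≡ 2 (mod 12).
  Combine with x ≡ 4 (mod 7): since gcd(12, 7) = 1, we get a unique residue mod 84.
    Write x = 2 + 12·t and substitute into x ≡ 4 (mod 7): 12·t ≡ 4 − 2 = 2 (mod 7).
    Reduce coefficients mod 7: 5·t ≡ 2 (mod 7).
    The inverse of 5 mod 7 is 3 (since 5·3 = 15 = 2·7 + 1), so t ≡ 3·2 = 6 ≡ 6 (mod 7).
    Then x = 2 + 12·6 = 74, valid modulo lcm(12, 7) = 84: x ≡ 74 (mod 84).
Verify: 74 mod 3 = 2 ✓, 74 mod 4 = 2 ✓, 74 mod 7 = 4 ✓.

x ≡ 74 (mod 84).


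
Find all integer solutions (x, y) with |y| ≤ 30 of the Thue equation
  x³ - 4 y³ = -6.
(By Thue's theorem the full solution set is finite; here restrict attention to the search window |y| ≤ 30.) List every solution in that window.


The equation is x³ - 4y³ = -6. For fixed y, x³ = 4·y³ − 6, so a solution requires the RHS to be a perfect cube.
Strategy: iterate y from -30 to 30, compute RHS = 4·y³ − 6, and check whether it is a (positive or negative) perfect cube.
Check small values of y:
  y = 0: RHS = -6 is not a perfect cube.
  y = 1: RHS = -2 is not a perfect cube.
  y = -1: RHS = -10 is not a perfect cube.
  y = 2: RHS = 26 is not a perfect cube.
  y = -2: RHS = -38 is not a perfect cube.
  y = 3: RHS = 102 is not a perfect cube.
  y = -3: RHS = -114 is not a perfect cube.
Continuing the search up to |y| = 30 finds no solutions either.
No (x, y) in the scanned range satisfies the equation.

No integer solutions with |y| ≤ 30.


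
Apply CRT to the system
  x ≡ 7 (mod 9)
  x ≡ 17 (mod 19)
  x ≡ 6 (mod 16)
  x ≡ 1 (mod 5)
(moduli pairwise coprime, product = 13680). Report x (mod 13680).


Product of moduli M = 9 · 19 · 16 · 5 = 13680.
Merge one congruence at a time:
  Start: x ≡ 7 (mod 9).
  Combine with x ≡ 17 (mod 19); new modulus lcm = 171.
    Write x = 7 + 9·t and substitute into x ≡ 17 (mod 19): 9·t ≡ 17 − 7 = 10 (mod 19).
    The inverse of 9 mod 19 is 17 (since 9·17 = 153 = 8·19 + 1), so t ≡ 17·10 = 170 ≡ 18 (mod 19).
    Then x = 7 + 9·18 = 169, valid modulo lcm(9, 19) = 171: x ≡ 169 (mod 171).
  Combine with x ≡ 6 (mod 16); new modulus lcm = 2736.
    Write x = 169 + 171·t and substitute into x ≡ 6 (mod 16): 171·t ≡ 6 − 169 = -163 (mod 16).
    Reduce coefficients mod 16: 11·t ≡ 13 (mod 16).
    The inverse of 11 mod 16 is 3 (since 11·3 = 33 = 2·16 + 1), so t ≡ 3·13 = 39 ≡ 7 (mod 16).
    Then x = 169 + 171·7 = 1366, valid modulo lcm(171, 16) = 2736: x ≡ 1366 (mod 2736).
  Combine with x ≡ 1 (mod 5); new modulus lcm = 13680.
    Write x = 1366 + 2736·t and substitute into x ≡ 1 (mod 5): 2736·t ≡ 1 − 1366 = -1365 (mod 5).
    Reduce coefficients mod 5: 1·t ≡ 0 (mod 5).
    So t ≡ 0 (mod 5).
    Then x = 1366 + 2736·0 = 1366, valid modulo lcm(2736, 5) = 13680: x ≡ 1366 (mod 13680).
Verify against each original: 1366 mod 9 = 7, 1366 mod 19 = 17, 1366 mod 16 = 6, 1366 mod 5 = 1.

x ≡ 1366 (mod 13680).
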